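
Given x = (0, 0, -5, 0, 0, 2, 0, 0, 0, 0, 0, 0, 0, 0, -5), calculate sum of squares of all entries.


Non-zero entries: [(2, -5), (5, 2), (14, -5)]
Squares: [25, 4, 25]
||x||_2^2 = sum = 54.

54


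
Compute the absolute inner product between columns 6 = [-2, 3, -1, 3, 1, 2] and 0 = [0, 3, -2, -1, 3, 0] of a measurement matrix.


Inner product: -2*0 + 3*3 + -1*-2 + 3*-1 + 1*3 + 2*0
Products: [0, 9, 2, -3, 3, 0]
Sum = 11.
|dot| = 11.

11


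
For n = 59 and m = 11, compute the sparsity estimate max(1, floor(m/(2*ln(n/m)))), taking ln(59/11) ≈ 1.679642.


n/m = 59/11.
ln(n/m) ≈ 1.679642.
2*ln(n/m) ≈ 3.359284.
m/(2*ln(n/m)) ≈ 11/3.359284 ≈ 3.2745.
floor = 3.
k_max = max(1, 3) = 3.

3


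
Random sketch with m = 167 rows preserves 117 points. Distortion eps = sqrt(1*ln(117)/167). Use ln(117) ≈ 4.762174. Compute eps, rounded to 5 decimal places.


ln(117) ≈ 4.762174.
1*ln(N)/m ≈ 1*4.762174/167 ≈ 0.02851601.
eps = sqrt(0.02851601) ≈ 0.1688668 ≈ 0.16887.

0.16887


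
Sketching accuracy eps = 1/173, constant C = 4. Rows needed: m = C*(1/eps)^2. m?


1/eps = 173.
(1/eps)^2 = 29929.
m = 4*29929 = 119716.

119716


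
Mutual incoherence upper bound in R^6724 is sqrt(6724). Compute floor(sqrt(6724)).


82^2 = 6724 <= 6724 < 6889 = 83^2, so 82 <= sqrt(6724) < 83.
floor(sqrt(6724)) = 82.

82


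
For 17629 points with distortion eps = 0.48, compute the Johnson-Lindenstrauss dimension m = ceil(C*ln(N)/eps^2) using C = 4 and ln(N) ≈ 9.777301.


ln(17629) ≈ 9.777301.
eps^2 = 0.48^2 = 0.2304.
C*ln(N)/eps^2 ≈ 4*9.777301/0.2304 ≈ 169.7448.
m = ceil(169.7448) = 170.

170


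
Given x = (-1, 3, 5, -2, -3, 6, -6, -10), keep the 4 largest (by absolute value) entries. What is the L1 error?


Sorted |x_i| descending: [10, 6, 6, 5, 3, 3, 2, 1]
Keep top 4: [10, 6, 6, 5]
Tail entries: [3, 3, 2, 1]
L1 error = sum of tail = 9.

9


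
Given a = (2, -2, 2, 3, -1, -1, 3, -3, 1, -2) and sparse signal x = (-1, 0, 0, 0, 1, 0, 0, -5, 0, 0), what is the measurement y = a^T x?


Non-zero terms: ['2*-1', '-1*1', '-3*-5']
Products: [-2, -1, 15]
y = sum = 12.

12


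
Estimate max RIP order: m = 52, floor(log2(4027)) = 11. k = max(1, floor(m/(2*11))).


floor(log2(4027)) = 11.
2*11 = 22.
m/(2*floor(log2(n))) = 52/22 ≈ 2.3636.
floor = 2.
k = max(1, 2) = 2.

2


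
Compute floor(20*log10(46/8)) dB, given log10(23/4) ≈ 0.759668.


||x||/||e|| = 46/8 = 23/4.
log10(23/4) ≈ 0.759668.
20*log10(||x||/||e||) ≈ 20*0.759668 = 15.19336.
floor(15.19336) = 15.

15


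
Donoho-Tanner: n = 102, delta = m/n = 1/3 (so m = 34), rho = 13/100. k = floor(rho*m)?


m = 1/3*102 = 34.
rho = 13/100.
rho*m = 13/100*34 = 4.42.
k = floor(4.42) = 4.

4


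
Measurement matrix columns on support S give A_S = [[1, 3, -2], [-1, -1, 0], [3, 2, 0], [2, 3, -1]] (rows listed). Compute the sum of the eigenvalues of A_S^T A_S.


Sum of eigenvalues of A_S^T A_S = trace(A_S^T A_S) = sum of squared column norms of A_S.
A_S^T A_S diagonal: [15, 23, 5].
trace = 15 + 23 + 5 = 43.

43


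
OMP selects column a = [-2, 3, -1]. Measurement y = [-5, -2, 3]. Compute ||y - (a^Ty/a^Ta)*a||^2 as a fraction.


a^T a = 14.
a^T y = 1.
coeff = 1/14 = 1/14.
||r||^2 = 531/14.

531/14


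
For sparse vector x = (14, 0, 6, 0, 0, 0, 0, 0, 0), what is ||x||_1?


Non-zero entries: [(0, 14), (2, 6)]
Absolute values: [14, 6]
||x||_1 = sum = 20.

20


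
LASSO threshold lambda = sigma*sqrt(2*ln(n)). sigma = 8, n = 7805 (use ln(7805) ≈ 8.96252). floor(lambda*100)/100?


ln(7805) ≈ 8.96252.
2*ln(n) ≈ 17.92504.
sqrt(2*ln(n)) ≈ sqrt(17.92504) ≈ 4.233797.
lambda ≈ 8*4.233797 = 33.870376.
floor(lambda*100)/100 = 33.87.

33.87


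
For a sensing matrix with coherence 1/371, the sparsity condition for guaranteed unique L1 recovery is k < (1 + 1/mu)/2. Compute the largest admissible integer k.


1/mu = 371.
1 + 1/mu = 372.
(1 + 1/mu)/2 = 186 is an integer and the inequality is strict, so k_max = 186 - 1 = 185.

185


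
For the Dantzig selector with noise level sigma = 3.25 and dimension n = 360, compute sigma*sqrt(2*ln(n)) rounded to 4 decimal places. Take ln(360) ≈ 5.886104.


ln(360) ≈ 5.886104.
2*ln(n) ≈ 11.772208.
sqrt(2*ln(n)) ≈ sqrt(11.772208) ≈ 3.431065.
threshold ≈ 3.25*3.431065 = 11.15096125 ≈ 11.1510.

11.1510


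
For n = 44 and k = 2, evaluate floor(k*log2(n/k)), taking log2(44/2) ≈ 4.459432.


log2(n/k) = log2(44/2) ≈ 4.459432.
k*log2(n/k) ≈ 2*4.459432 = 8.918864.
floor(8.918864) = 8.

8


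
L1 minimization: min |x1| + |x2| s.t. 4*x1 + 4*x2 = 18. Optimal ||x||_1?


Axis intercepts:
  x1 = 9/2, x2 = 0: L1 = 9/2
  x1 = 0, x2 = 9/2: L1 = 9/2
x* = (9/2, 0)
||x*||_1 = 9/2.

9/2


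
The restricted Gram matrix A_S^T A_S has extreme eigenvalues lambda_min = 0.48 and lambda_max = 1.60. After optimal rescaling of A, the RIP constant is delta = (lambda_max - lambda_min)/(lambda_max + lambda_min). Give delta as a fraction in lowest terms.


lambda_max - lambda_min = 1.60 - 0.48 = 1.12.
lambda_max + lambda_min = 1.60 + 0.48 = 2.08.
delta = 1.12/2.08 = 112/208 = 7/13.

7/13


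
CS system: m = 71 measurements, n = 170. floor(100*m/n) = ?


100*m/n = 100*71/170 ≈ 41.7647.
floor = 41.

41


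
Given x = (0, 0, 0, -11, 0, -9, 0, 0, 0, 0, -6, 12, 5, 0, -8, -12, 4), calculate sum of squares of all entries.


Non-zero entries: [(3, -11), (5, -9), (10, -6), (11, 12), (12, 5), (14, -8), (15, -12), (16, 4)]
Squares: [121, 81, 36, 144, 25, 64, 144, 16]
||x||_2^2 = sum = 631.

631


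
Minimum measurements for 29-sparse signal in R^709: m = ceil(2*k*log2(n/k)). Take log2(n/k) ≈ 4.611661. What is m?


log2(n/k) = log2(709/29) ≈ 4.611661.
2*k*log2(n/k) ≈ 2*29*4.611661 = 267.476338.
m = ceil(267.476338) = 268.

268


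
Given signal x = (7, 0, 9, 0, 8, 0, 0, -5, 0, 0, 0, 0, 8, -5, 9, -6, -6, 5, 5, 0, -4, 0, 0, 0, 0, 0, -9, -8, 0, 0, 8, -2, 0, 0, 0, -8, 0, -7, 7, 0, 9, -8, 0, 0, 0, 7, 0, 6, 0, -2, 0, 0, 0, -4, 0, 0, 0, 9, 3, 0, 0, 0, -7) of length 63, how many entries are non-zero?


Non-zero positions: [0, 2, 4, 7, 12, 13, 14, 15, 16, 17, 18, 20, 26, 27, 30, 31, 35, 37, 38, 40, 41, 45, 47, 49, 53, 57, 58, 62].
Sparsity = 28.

28


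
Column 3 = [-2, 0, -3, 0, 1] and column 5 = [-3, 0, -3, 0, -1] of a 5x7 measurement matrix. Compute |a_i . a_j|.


Inner product: -2*-3 + 0*0 + -3*-3 + 0*0 + 1*-1
Products: [6, 0, 9, 0, -1]
Sum = 14.
|dot| = 14.

14


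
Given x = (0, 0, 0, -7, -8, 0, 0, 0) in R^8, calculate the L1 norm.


Non-zero entries: [(3, -7), (4, -8)]
Absolute values: [7, 8]
||x||_1 = sum = 15.

15


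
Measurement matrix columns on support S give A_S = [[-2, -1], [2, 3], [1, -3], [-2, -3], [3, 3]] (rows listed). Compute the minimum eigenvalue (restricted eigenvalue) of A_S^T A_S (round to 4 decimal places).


A_S^T A_S = [[22, 20], [20, 37]].
trace = 59.
det = 414.
disc = trace^2 - 4*det = 3481 - 4*414 = 1825.
sqrt(1825) ≈ 42.720019.
lam_min = (59 - sqrt(1825))/2 ≈ (59 - 42.720019)/2 = 8.1399905 ≈ 8.1400.

8.1400


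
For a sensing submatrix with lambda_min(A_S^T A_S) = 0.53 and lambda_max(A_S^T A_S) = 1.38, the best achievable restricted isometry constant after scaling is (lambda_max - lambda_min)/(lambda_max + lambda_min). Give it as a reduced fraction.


lambda_max - lambda_min = 1.38 - 0.53 = 0.85.
lambda_max + lambda_min = 1.38 + 0.53 = 1.91.
delta = 0.85/1.91 = 85/191.

85/191


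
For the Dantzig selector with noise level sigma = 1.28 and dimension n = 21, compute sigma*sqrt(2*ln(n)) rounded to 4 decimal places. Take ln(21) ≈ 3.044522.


ln(21) ≈ 3.044522.
2*ln(n) ≈ 6.089044.
sqrt(2*ln(n)) ≈ sqrt(6.089044) ≈ 2.467599.
threshold ≈ 1.28*2.467599 = 3.15852672 ≈ 3.1585.

3.1585


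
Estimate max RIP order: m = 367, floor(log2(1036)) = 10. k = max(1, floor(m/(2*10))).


floor(log2(1036)) = 10.
2*10 = 20.
m/(2*floor(log2(n))) = 367/20 ≈ 18.35.
floor = 18.
k = max(1, 18) = 18.

18


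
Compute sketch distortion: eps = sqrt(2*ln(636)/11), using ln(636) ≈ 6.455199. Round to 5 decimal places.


ln(636) ≈ 6.455199.
2*ln(N)/m ≈ 2*6.455199/11 ≈ 1.17367255.
eps = sqrt(1.17367255) ≈ 1.0833617 ≈ 1.08336.

1.08336


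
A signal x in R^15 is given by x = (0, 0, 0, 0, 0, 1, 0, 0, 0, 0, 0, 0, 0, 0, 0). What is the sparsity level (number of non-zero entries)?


Non-zero positions: [5].
Sparsity = 1.

1


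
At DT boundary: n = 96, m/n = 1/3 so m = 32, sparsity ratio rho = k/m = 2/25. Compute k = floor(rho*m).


m = 1/3*96 = 32.
rho = 2/25.
rho*m = 2/25*32 = 2.56.
k = floor(2.56) = 2.

2


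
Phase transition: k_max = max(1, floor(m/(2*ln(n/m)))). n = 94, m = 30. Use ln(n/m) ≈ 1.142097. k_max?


n/m = 94/30 = 47/15.
ln(n/m) ≈ 1.142097.
2*ln(n/m) ≈ 2.284194.
m/(2*ln(n/m)) ≈ 30/2.284194 ≈ 13.1337.
floor = 13.
k_max = max(1, 13) = 13.

13


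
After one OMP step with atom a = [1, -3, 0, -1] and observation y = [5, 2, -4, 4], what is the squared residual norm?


a^T a = 11.
a^T y = -5.
coeff = -5/11 = -5/11.
||r||^2 = 646/11.

646/11


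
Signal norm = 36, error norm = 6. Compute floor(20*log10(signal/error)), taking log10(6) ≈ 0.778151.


||x||/||e|| = 36/6 = 6.
log10(6) ≈ 0.778151.
20*log10(||x||/||e||) ≈ 20*0.778151 = 15.56302.
floor(15.56302) = 15.

15


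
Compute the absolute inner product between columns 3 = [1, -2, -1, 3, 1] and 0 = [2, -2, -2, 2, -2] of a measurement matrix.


Inner product: 1*2 + -2*-2 + -1*-2 + 3*2 + 1*-2
Products: [2, 4, 2, 6, -2]
Sum = 12.
|dot| = 12.

12


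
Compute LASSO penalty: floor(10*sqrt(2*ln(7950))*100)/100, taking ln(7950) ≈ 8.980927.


ln(7950) ≈ 8.980927.
2*ln(n) ≈ 17.961854.
sqrt(2*ln(n)) ≈ sqrt(17.961854) ≈ 4.238143.
lambda ≈ 10*4.238143 = 42.38143.
floor(lambda*100)/100 = 42.38.

42.38


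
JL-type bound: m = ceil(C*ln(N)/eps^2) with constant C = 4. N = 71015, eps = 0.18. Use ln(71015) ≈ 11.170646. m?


ln(71015) ≈ 11.170646.
eps^2 = 0.18^2 = 0.0324.
C*ln(N)/eps^2 ≈ 4*11.170646/0.0324 ≈ 1379.0921.
m = ceil(1379.0921) = 1380.

1380


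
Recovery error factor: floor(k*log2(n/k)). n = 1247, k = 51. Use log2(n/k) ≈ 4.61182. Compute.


log2(n/k) = log2(1247/51) ≈ 4.61182.
k*log2(n/k) ≈ 51*4.61182 = 235.20282.
floor(235.20282) = 235.

235


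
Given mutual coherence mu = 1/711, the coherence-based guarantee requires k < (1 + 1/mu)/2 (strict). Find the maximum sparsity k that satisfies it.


1/mu = 711.
1 + 1/mu = 712.
(1 + 1/mu)/2 = 356 is an integer and the inequality is strict, so k_max = 356 - 1 = 355.

355


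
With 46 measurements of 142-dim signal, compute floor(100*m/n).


100*m/n = 100*46/142 ≈ 32.3944.
floor = 32.

32


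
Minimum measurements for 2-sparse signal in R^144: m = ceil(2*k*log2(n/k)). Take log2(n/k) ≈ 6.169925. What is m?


log2(n/k) = log2(144/2) ≈ 6.169925.
2*k*log2(n/k) ≈ 2*2*6.169925 = 24.6797.
m = ceil(24.6797) = 25.

25


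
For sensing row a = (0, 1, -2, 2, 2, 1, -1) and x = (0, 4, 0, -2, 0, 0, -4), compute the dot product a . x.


Non-zero terms: ['1*4', '2*-2', '-1*-4']
Products: [4, -4, 4]
y = sum = 4.

4


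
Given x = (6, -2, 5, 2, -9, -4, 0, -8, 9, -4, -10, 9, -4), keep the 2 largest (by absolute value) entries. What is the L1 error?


Sorted |x_i| descending: [10, 9, 9, 9, 8, 6, 5, 4, 4, 4, 2, 2, 0]
Keep top 2: [10, 9]
Tail entries: [9, 9, 8, 6, 5, 4, 4, 4, 2, 2, 0]
L1 error = sum of tail = 53.

53


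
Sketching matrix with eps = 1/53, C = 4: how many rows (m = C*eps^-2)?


1/eps = 53.
(1/eps)^2 = 2809.
m = 4*2809 = 11236.

11236


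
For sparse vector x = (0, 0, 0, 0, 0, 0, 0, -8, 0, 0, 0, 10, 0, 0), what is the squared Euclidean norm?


Non-zero entries: [(7, -8), (11, 10)]
Squares: [64, 100]
||x||_2^2 = sum = 164.

164


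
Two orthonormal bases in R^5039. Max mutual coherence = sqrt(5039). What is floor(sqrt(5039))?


70^2 = 4900 <= 5039 < 5041 = 71^2, so 70 <= sqrt(5039) < 71.
floor(sqrt(5039)) = 70.

70


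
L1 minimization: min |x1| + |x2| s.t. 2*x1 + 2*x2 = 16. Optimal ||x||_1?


Axis intercepts:
  x1 = 8, x2 = 0: L1 = 8
  x1 = 0, x2 = 8: L1 = 8
x* = (8, 0)
||x*||_1 = 8.

8


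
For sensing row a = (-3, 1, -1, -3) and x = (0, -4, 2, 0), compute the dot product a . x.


Non-zero terms: ['1*-4', '-1*2']
Products: [-4, -2]
y = sum = -6.

-6


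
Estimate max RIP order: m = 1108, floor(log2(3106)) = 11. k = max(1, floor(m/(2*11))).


floor(log2(3106)) = 11.
2*11 = 22.
m/(2*floor(log2(n))) = 1108/22 ≈ 50.3636.
floor = 50.
k = max(1, 50) = 50.

50


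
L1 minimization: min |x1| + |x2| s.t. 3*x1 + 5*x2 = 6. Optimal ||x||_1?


Axis intercepts:
  x1 = 2, x2 = 0: L1 = 2
  x1 = 0, x2 = 6/5: L1 = 6/5
x* = (0, 6/5)
||x*||_1 = 6/5.

6/5


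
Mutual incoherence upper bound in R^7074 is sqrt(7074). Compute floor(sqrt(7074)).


84^2 = 7056 <= 7074 < 7225 = 85^2, so 84 <= sqrt(7074) < 85.
floor(sqrt(7074)) = 84.

84


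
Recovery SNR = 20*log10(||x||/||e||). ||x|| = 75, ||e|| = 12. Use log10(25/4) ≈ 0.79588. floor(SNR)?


||x||/||e|| = 75/12 = 25/4.
log10(25/4) ≈ 0.79588.
20*log10(||x||/||e||) ≈ 20*0.79588 = 15.9176.
floor(15.9176) = 15.

15


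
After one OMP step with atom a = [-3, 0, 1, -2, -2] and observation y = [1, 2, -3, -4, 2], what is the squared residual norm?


a^T a = 18.
a^T y = -2.
coeff = -2/18 = -1/9.
||r||^2 = 304/9.

304/9


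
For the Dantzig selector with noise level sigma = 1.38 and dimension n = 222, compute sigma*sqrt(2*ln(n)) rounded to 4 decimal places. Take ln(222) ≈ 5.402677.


ln(222) ≈ 5.402677.
2*ln(n) ≈ 10.805354.
sqrt(2*ln(n)) ≈ sqrt(10.805354) ≈ 3.28715.
threshold ≈ 1.38*3.28715 = 4.536267 ≈ 4.5363.

4.5363


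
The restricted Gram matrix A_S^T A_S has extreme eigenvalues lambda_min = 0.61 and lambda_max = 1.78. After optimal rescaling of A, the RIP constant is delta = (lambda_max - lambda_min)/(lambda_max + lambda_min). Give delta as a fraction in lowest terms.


lambda_max - lambda_min = 1.78 - 0.61 = 1.17.
lambda_max + lambda_min = 1.78 + 0.61 = 2.39.
delta = 1.17/2.39 = 117/239.

117/239


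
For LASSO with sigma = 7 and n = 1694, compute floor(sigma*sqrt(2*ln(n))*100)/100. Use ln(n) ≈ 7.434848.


ln(1694) ≈ 7.434848.
2*ln(n) ≈ 14.869696.
sqrt(2*ln(n)) ≈ sqrt(14.869696) ≈ 3.856124.
lambda ≈ 7*3.856124 = 26.992868.
floor(lambda*100)/100 = 26.99.

26.99


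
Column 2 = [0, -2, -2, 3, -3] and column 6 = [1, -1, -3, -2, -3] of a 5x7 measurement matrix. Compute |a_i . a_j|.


Inner product: 0*1 + -2*-1 + -2*-3 + 3*-2 + -3*-3
Products: [0, 2, 6, -6, 9]
Sum = 11.
|dot| = 11.

11


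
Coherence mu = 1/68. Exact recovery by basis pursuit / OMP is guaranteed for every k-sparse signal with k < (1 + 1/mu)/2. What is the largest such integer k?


1/mu = 68.
1 + 1/mu = 69.
(1 + 1/mu)/2 = 34.5 is not an integer, so k_max = floor(34.5) = 34.

34


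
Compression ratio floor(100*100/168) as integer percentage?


100*m/n = 100*100/168 ≈ 59.5238.
floor = 59.

59


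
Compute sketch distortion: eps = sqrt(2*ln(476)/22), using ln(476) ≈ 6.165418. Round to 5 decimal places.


ln(476) ≈ 6.165418.
2*ln(N)/m ≈ 2*6.165418/22 ≈ 0.56049255.
eps = sqrt(0.56049255) ≈ 0.7486605 ≈ 0.74866.

0.74866


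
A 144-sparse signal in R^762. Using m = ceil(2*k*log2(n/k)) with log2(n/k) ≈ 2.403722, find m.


log2(n/k) = log2(762/144) ≈ 2.403722.
2*k*log2(n/k) ≈ 2*144*2.403722 = 692.271936.
m = ceil(692.271936) = 693.

693


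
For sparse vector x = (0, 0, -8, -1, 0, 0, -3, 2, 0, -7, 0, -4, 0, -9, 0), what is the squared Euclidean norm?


Non-zero entries: [(2, -8), (3, -1), (6, -3), (7, 2), (9, -7), (11, -4), (13, -9)]
Squares: [64, 1, 9, 4, 49, 16, 81]
||x||_2^2 = sum = 224.

224


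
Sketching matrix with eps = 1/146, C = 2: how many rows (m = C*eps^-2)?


1/eps = 146.
(1/eps)^2 = 21316.
m = 2*21316 = 42632.

42632


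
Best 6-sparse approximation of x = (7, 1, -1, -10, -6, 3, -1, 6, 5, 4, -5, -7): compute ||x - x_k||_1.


Sorted |x_i| descending: [10, 7, 7, 6, 6, 5, 5, 4, 3, 1, 1, 1]
Keep top 6: [10, 7, 7, 6, 6, 5]
Tail entries: [5, 4, 3, 1, 1, 1]
L1 error = sum of tail = 15.

15


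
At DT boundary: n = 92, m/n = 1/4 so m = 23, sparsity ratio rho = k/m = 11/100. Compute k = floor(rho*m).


m = 1/4*92 = 23.
rho = 11/100.
rho*m = 11/100*23 = 2.53.
k = floor(2.53) = 2.

2


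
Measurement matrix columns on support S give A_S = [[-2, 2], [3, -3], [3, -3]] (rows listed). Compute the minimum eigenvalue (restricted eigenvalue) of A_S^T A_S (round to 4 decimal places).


A_S^T A_S = [[22, -22], [-22, 22]].
trace = 44.
det = 0.
disc = trace^2 - 4*det = 1936 - 4*0 = 1936.
sqrt(1936) = 44.
lam_min = (44 - 44)/2 = 0 = 0.0000.

0.0000


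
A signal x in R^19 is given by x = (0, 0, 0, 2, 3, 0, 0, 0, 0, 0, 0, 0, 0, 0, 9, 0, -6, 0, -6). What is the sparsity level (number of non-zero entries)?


Non-zero positions: [3, 4, 14, 16, 18].
Sparsity = 5.

5


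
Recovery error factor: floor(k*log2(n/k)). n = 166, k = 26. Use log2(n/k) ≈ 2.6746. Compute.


log2(n/k) = log2(166/26) ≈ 2.6746.
k*log2(n/k) ≈ 26*2.6746 = 69.5396.
floor(69.5396) = 69.

69


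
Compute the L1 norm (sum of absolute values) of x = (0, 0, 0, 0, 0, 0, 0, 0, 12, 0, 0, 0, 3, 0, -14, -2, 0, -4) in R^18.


Non-zero entries: [(8, 12), (12, 3), (14, -14), (15, -2), (17, -4)]
Absolute values: [12, 3, 14, 2, 4]
||x||_1 = sum = 35.

35


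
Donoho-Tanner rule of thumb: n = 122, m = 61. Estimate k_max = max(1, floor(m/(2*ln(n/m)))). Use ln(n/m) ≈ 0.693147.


n/m = 122/61 = 2.
ln(n/m) ≈ 0.693147.
2*ln(n/m) ≈ 1.386294.
m/(2*ln(n/m)) ≈ 61/1.386294 ≈ 44.0022.
floor = 44.
k_max = max(1, 44) = 44.

44


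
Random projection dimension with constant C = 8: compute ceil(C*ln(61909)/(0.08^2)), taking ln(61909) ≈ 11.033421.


ln(61909) ≈ 11.033421.
eps^2 = 0.08^2 = 0.0064.
C*ln(N)/eps^2 ≈ 8*11.033421/0.0064 ≈ 13791.7763.
m = ceil(13791.7763) = 13792.

13792


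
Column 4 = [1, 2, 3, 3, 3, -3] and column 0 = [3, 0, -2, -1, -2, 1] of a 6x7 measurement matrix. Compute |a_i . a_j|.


Inner product: 1*3 + 2*0 + 3*-2 + 3*-1 + 3*-2 + -3*1
Products: [3, 0, -6, -3, -6, -3]
Sum = -15.
|dot| = 15.

15


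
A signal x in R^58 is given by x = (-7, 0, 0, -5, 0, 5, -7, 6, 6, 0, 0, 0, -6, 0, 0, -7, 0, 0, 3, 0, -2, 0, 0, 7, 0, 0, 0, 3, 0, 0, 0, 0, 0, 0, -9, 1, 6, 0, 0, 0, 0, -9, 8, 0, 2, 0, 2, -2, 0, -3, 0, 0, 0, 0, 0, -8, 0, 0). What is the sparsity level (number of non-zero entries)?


Non-zero positions: [0, 3, 5, 6, 7, 8, 12, 15, 18, 20, 23, 27, 34, 35, 36, 41, 42, 44, 46, 47, 49, 55].
Sparsity = 22.

22


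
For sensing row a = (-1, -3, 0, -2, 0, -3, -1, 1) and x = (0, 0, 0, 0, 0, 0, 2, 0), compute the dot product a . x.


Non-zero terms: ['-1*2']
Products: [-2]
y = sum = -2.

-2


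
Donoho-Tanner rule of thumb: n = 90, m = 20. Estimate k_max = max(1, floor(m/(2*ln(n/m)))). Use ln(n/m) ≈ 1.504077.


n/m = 90/20 = 9/2.
ln(n/m) ≈ 1.504077.
2*ln(n/m) ≈ 3.008154.
m/(2*ln(n/m)) ≈ 20/3.008154 ≈ 6.6486.
floor = 6.
k_max = max(1, 6) = 6.

6


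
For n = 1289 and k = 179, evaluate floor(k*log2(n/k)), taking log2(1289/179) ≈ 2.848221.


log2(n/k) = log2(1289/179) ≈ 2.848221.
k*log2(n/k) ≈ 179*2.848221 = 509.831559.
floor(509.831559) = 509.

509


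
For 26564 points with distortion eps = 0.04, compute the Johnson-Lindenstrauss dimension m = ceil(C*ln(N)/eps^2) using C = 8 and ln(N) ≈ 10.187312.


ln(26564) ≈ 10.187312.
eps^2 = 0.04^2 = 0.0016.
C*ln(N)/eps^2 ≈ 8*10.187312/0.0016 ≈ 50936.56.
m = ceil(50936.56) = 50937.

50937


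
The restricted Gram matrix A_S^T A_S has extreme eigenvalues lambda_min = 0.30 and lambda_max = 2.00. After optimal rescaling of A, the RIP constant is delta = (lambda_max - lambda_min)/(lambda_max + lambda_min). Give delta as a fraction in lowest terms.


lambda_max - lambda_min = 2.00 - 0.30 = 1.70.
lambda_max + lambda_min = 2.00 + 0.30 = 2.30.
delta = 1.70/2.30 = 170/230 = 17/23.

17/23


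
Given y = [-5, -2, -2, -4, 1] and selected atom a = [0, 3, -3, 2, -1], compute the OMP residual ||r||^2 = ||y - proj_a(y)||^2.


a^T a = 23.
a^T y = -9.
coeff = -9/23 = -9/23.
||r||^2 = 1069/23.

1069/23


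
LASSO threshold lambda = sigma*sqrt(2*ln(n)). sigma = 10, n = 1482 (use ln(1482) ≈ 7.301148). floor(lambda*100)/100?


ln(1482) ≈ 7.301148.
2*ln(n) ≈ 14.602296.
sqrt(2*ln(n)) ≈ sqrt(14.602296) ≈ 3.821295.
lambda ≈ 10*3.821295 = 38.21295.
floor(lambda*100)/100 = 38.21.

38.21


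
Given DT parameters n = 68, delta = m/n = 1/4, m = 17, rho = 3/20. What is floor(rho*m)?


m = 1/4*68 = 17.
rho = 3/20.
rho*m = 3/20*17 = 2.55.
k = floor(2.55) = 2.

2


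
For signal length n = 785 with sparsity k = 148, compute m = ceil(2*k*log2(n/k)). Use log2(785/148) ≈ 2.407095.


log2(n/k) = log2(785/148) ≈ 2.407095.
2*k*log2(n/k) ≈ 2*148*2.407095 = 712.50012.
m = ceil(712.50012) = 713.

713


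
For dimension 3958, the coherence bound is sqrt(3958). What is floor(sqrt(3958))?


62^2 = 3844 <= 3958 < 3969 = 63^2, so 62 <= sqrt(3958) < 63.
floor(sqrt(3958)) = 62.

62


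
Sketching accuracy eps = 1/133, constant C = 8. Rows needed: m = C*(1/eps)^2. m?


1/eps = 133.
(1/eps)^2 = 17689.
m = 8*17689 = 141512.

141512


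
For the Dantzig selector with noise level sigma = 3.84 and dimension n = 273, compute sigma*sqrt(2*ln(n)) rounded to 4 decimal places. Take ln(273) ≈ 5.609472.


ln(273) ≈ 5.609472.
2*ln(n) ≈ 11.218944.
sqrt(2*ln(n)) ≈ sqrt(11.218944) ≈ 3.349469.
threshold ≈ 3.84*3.349469 = 12.86196096 ≈ 12.8620.

12.8620


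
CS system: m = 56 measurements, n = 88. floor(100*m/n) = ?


100*m/n = 100*56/88 ≈ 63.6364.
floor = 63.

63


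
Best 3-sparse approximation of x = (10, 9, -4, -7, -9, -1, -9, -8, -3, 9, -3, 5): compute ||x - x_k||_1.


Sorted |x_i| descending: [10, 9, 9, 9, 9, 8, 7, 5, 4, 3, 3, 1]
Keep top 3: [10, 9, 9]
Tail entries: [9, 9, 8, 7, 5, 4, 3, 3, 1]
L1 error = sum of tail = 49.

49


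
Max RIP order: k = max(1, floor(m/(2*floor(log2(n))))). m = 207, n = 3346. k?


floor(log2(3346)) = 11.
2*11 = 22.
m/(2*floor(log2(n))) = 207/22 ≈ 9.4091.
floor = 9.
k = max(1, 9) = 9.

9


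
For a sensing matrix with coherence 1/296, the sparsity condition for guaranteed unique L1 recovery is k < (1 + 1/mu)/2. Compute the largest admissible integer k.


1/mu = 296.
1 + 1/mu = 297.
(1 + 1/mu)/2 = 148.5 is not an integer, so k_max = floor(148.5) = 148.

148


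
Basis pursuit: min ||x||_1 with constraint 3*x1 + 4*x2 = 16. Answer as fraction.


Axis intercepts:
  x1 = 16/3, x2 = 0: L1 = 16/3
  x1 = 0, x2 = 4: L1 = 4
x* = (0, 4)
||x*||_1 = 4.

4


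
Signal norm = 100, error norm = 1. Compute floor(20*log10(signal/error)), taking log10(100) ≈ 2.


||x||/||e|| = 100/1 = 100.
log10(100) ≈ 2.
20*log10(||x||/||e||) ≈ 20*2 = 40.
floor(40) = 40.

40


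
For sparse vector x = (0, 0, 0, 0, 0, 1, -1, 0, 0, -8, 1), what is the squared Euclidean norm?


Non-zero entries: [(5, 1), (6, -1), (9, -8), (10, 1)]
Squares: [1, 1, 64, 1]
||x||_2^2 = sum = 67.

67


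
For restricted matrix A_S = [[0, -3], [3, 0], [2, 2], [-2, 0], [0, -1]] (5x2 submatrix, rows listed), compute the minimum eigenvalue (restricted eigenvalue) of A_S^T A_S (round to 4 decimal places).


A_S^T A_S = [[17, 4], [4, 14]].
trace = 31.
det = 222.
disc = trace^2 - 4*det = 961 - 4*222 = 73.
sqrt(73) ≈ 8.544004.
lam_min = (31 - sqrt(73))/2 ≈ (31 - 8.544004)/2 = 11.227998 ≈ 11.2280.

11.2280


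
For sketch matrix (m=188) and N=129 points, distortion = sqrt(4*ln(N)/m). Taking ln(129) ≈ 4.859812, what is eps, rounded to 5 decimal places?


ln(129) ≈ 4.859812.
4*ln(N)/m ≈ 4*4.859812/188 ≈ 0.10340026.
eps = sqrt(0.10340026) ≈ 0.3215591 ≈ 0.32156.

0.32156


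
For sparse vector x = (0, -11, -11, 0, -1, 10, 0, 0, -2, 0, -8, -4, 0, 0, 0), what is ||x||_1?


Non-zero entries: [(1, -11), (2, -11), (4, -1), (5, 10), (8, -2), (10, -8), (11, -4)]
Absolute values: [11, 11, 1, 10, 2, 8, 4]
||x||_1 = sum = 47.

47


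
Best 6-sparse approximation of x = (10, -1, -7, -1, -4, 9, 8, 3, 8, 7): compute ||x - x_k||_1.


Sorted |x_i| descending: [10, 9, 8, 8, 7, 7, 4, 3, 1, 1]
Keep top 6: [10, 9, 8, 8, 7, 7]
Tail entries: [4, 3, 1, 1]
L1 error = sum of tail = 9.

9


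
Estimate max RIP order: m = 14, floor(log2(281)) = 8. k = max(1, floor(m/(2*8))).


floor(log2(281)) = 8.
2*8 = 16.
m/(2*floor(log2(n))) = 14/16 ≈ 0.875.
floor = 0.
k = max(1, 0) = 1.

1


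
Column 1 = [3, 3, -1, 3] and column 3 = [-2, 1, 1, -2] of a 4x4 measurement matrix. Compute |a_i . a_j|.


Inner product: 3*-2 + 3*1 + -1*1 + 3*-2
Products: [-6, 3, -1, -6]
Sum = -10.
|dot| = 10.

10


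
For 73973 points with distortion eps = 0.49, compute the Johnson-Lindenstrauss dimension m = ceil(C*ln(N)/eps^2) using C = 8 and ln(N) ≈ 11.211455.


ln(73973) ≈ 11.211455.
eps^2 = 0.49^2 = 0.2401.
C*ln(N)/eps^2 ≈ 8*11.211455/0.2401 ≈ 373.5595.
m = ceil(373.5595) = 374.

374


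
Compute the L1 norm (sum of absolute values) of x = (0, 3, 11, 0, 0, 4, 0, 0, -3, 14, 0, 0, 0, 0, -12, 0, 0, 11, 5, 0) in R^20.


Non-zero entries: [(1, 3), (2, 11), (5, 4), (8, -3), (9, 14), (14, -12), (17, 11), (18, 5)]
Absolute values: [3, 11, 4, 3, 14, 12, 11, 5]
||x||_1 = sum = 63.

63


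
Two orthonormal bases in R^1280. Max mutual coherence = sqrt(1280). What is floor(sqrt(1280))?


35^2 = 1225 <= 1280 < 1296 = 36^2, so 35 <= sqrt(1280) < 36.
floor(sqrt(1280)) = 35.

35


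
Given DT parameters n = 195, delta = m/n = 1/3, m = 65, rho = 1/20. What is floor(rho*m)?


m = 1/3*195 = 65.
rho = 1/20.
rho*m = 1/20*65 = 3.25.
k = floor(3.25) = 3.

3


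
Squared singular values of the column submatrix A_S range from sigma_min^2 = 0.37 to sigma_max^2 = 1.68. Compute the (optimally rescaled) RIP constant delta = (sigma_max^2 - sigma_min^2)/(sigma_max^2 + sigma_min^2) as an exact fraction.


lambda_max - lambda_min = 1.68 - 0.37 = 1.31.
lambda_max + lambda_min = 1.68 + 0.37 = 2.05.
delta = 1.31/2.05 = 131/205.

131/205


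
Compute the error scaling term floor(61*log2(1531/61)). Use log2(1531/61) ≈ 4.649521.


log2(n/k) = log2(1531/61) ≈ 4.649521.
k*log2(n/k) ≈ 61*4.649521 = 283.620781.
floor(283.620781) = 283.

283


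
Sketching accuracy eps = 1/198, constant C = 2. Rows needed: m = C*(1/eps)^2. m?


1/eps = 198.
(1/eps)^2 = 39204.
m = 2*39204 = 78408.

78408


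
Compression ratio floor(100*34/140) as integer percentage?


100*m/n = 100*34/140 ≈ 24.2857.
floor = 24.

24


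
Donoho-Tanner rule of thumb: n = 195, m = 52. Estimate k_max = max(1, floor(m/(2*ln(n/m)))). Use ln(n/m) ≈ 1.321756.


n/m = 195/52 = 15/4.
ln(n/m) ≈ 1.321756.
2*ln(n/m) ≈ 2.643512.
m/(2*ln(n/m)) ≈ 52/2.643512 ≈ 19.6708.
floor = 19.
k_max = max(1, 19) = 19.

19


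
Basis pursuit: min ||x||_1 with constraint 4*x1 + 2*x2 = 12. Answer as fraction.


Axis intercepts:
  x1 = 3, x2 = 0: L1 = 3
  x1 = 0, x2 = 6: L1 = 6
x* = (3, 0)
||x*||_1 = 3.

3


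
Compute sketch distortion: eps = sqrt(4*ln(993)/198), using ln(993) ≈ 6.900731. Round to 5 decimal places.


ln(993) ≈ 6.900731.
4*ln(N)/m ≈ 4*6.900731/198 ≈ 0.13940871.
eps = sqrt(0.13940871) ≈ 0.3733748 ≈ 0.37337.

0.37337


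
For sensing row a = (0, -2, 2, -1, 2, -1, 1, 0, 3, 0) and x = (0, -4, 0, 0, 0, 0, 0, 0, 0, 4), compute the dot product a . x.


Non-zero terms: ['-2*-4', '0*4']
Products: [8, 0]
y = sum = 8.

8


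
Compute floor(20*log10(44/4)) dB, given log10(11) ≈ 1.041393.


||x||/||e|| = 44/4 = 11.
log10(11) ≈ 1.041393.
20*log10(||x||/||e||) ≈ 20*1.041393 = 20.82786.
floor(20.82786) = 20.

20


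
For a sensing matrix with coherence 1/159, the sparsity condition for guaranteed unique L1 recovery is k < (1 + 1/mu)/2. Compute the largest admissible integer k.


1/mu = 159.
1 + 1/mu = 160.
(1 + 1/mu)/2 = 80 is an integer and the inequality is strict, so k_max = 80 - 1 = 79.

79


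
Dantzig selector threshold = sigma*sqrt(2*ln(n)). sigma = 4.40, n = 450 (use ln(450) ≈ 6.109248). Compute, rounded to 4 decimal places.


ln(450) ≈ 6.109248.
2*ln(n) ≈ 12.218496.
sqrt(2*ln(n)) ≈ sqrt(12.218496) ≈ 3.495497.
threshold ≈ 4.40*3.495497 = 15.3801868 ≈ 15.3802.

15.3802


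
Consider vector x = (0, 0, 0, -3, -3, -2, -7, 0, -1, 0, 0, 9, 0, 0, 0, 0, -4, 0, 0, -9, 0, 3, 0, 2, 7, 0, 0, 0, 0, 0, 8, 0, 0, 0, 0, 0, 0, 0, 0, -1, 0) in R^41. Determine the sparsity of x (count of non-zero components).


Non-zero positions: [3, 4, 5, 6, 8, 11, 16, 19, 21, 23, 24, 30, 39].
Sparsity = 13.

13


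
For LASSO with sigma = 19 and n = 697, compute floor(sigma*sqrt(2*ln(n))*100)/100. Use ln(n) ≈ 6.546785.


ln(697) ≈ 6.546785.
2*ln(n) ≈ 13.09357.
sqrt(2*ln(n)) ≈ sqrt(13.09357) ≈ 3.618504.
lambda ≈ 19*3.618504 = 68.751576.
floor(lambda*100)/100 = 68.75.

68.75


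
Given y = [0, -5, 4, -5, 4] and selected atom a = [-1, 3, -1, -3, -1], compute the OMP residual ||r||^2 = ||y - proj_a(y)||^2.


a^T a = 21.
a^T y = -8.
coeff = -8/21 = -8/21.
||r||^2 = 1658/21.

1658/21


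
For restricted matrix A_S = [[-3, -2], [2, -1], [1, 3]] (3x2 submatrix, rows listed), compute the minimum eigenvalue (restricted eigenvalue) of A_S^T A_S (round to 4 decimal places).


A_S^T A_S = [[14, 7], [7, 14]].
trace = 28.
det = 147.
disc = trace^2 - 4*det = 784 - 4*147 = 196.
sqrt(196) = 14.
lam_min = (28 - 14)/2 = 7 = 7.0000.

7.0000


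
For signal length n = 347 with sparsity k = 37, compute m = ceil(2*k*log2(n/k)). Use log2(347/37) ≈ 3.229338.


log2(n/k) = log2(347/37) ≈ 3.229338.
2*k*log2(n/k) ≈ 2*37*3.229338 = 238.971012.
m = ceil(238.971012) = 239.

239


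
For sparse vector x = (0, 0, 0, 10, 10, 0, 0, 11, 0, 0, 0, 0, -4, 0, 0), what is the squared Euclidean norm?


Non-zero entries: [(3, 10), (4, 10), (7, 11), (12, -4)]
Squares: [100, 100, 121, 16]
||x||_2^2 = sum = 337.

337


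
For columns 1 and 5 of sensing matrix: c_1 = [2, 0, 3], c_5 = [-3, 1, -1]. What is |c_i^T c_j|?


Inner product: 2*-3 + 0*1 + 3*-1
Products: [-6, 0, -3]
Sum = -9.
|dot| = 9.

9


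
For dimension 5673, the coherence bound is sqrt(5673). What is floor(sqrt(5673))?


75^2 = 5625 <= 5673 < 5776 = 76^2, so 75 <= sqrt(5673) < 76.
floor(sqrt(5673)) = 75.

75


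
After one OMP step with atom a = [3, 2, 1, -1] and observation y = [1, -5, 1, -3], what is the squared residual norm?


a^T a = 15.
a^T y = -3.
coeff = -3/15 = -1/5.
||r||^2 = 177/5.

177/5


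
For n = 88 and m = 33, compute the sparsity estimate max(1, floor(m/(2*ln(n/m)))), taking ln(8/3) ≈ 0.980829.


n/m = 88/33 = 8/3.
ln(n/m) ≈ 0.980829.
2*ln(n/m) ≈ 1.961658.
m/(2*ln(n/m)) ≈ 33/1.961658 ≈ 16.8225.
floor = 16.
k_max = max(1, 16) = 16.

16


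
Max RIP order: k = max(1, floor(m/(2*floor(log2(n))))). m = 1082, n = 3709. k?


floor(log2(3709)) = 11.
2*11 = 22.
m/(2*floor(log2(n))) = 1082/22 ≈ 49.1818.
floor = 49.
k = max(1, 49) = 49.

49


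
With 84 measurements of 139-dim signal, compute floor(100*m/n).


100*m/n = 100*84/139 ≈ 60.4317.
floor = 60.

60


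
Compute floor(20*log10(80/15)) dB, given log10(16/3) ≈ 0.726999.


||x||/||e|| = 80/15 = 16/3.
log10(16/3) ≈ 0.726999.
20*log10(||x||/||e||) ≈ 20*0.726999 = 14.53998.
floor(14.53998) = 14.

14


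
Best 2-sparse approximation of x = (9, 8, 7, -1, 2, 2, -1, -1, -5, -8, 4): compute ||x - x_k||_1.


Sorted |x_i| descending: [9, 8, 8, 7, 5, 4, 2, 2, 1, 1, 1]
Keep top 2: [9, 8]
Tail entries: [8, 7, 5, 4, 2, 2, 1, 1, 1]
L1 error = sum of tail = 31.

31


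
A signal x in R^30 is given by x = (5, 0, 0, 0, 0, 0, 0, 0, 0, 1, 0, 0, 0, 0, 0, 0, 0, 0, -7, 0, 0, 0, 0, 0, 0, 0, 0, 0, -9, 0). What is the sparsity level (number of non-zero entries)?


Non-zero positions: [0, 9, 18, 28].
Sparsity = 4.

4


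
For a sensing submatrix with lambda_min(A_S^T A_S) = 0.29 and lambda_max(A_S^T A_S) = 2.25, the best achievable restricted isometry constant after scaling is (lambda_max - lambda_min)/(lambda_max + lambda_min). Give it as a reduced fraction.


lambda_max - lambda_min = 2.25 - 0.29 = 1.96.
lambda_max + lambda_min = 2.25 + 0.29 = 2.54.
delta = 1.96/2.54 = 196/254 = 98/127.

98/127


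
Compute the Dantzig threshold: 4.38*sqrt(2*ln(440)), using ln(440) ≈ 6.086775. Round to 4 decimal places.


ln(440) ≈ 6.086775.
2*ln(n) ≈ 12.17355.
sqrt(2*ln(n)) ≈ sqrt(12.17355) ≈ 3.489061.
threshold ≈ 4.38*3.489061 = 15.28208718 ≈ 15.2821.

15.2821


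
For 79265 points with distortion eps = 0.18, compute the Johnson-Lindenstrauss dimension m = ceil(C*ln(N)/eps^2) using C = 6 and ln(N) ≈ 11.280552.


ln(79265) ≈ 11.280552.
eps^2 = 0.18^2 = 0.0324.
C*ln(N)/eps^2 ≈ 6*11.280552/0.0324 ≈ 2088.9911.
m = ceil(2088.9911) = 2089.

2089


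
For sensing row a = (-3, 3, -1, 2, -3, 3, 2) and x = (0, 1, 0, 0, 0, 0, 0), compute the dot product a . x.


Non-zero terms: ['3*1']
Products: [3]
y = sum = 3.

3


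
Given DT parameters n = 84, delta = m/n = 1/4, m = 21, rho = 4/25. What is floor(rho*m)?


m = 1/4*84 = 21.
rho = 4/25.
rho*m = 4/25*21 = 3.36.
k = floor(3.36) = 3.

3


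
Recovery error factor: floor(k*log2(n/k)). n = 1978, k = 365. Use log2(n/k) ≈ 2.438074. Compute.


log2(n/k) = log2(1978/365) ≈ 2.438074.
k*log2(n/k) ≈ 365*2.438074 = 889.89701.
floor(889.89701) = 889.

889


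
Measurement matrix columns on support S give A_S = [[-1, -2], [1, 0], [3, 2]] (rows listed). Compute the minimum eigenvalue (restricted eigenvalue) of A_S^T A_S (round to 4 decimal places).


A_S^T A_S = [[11, 8], [8, 8]].
trace = 19.
det = 24.
disc = trace^2 - 4*det = 361 - 4*24 = 265.
sqrt(265) ≈ 16.278821.
lam_min = (19 - sqrt(265))/2 ≈ (19 - 16.278821)/2 = 1.3605895 ≈ 1.3606.

1.3606


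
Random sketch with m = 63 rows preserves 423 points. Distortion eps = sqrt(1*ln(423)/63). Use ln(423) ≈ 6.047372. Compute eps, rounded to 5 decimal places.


ln(423) ≈ 6.047372.
1*ln(N)/m ≈ 1*6.047372/63 ≈ 0.09599003.
eps = sqrt(0.09599003) ≈ 0.3098226 ≈ 0.30982.

0.30982


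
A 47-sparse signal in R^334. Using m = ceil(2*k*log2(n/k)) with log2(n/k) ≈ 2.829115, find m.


log2(n/k) = log2(334/47) ≈ 2.829115.
2*k*log2(n/k) ≈ 2*47*2.829115 = 265.93681.
m = ceil(265.93681) = 266.

266


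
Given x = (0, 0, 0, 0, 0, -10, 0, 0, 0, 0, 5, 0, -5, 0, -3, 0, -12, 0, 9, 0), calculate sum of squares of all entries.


Non-zero entries: [(5, -10), (10, 5), (12, -5), (14, -3), (16, -12), (18, 9)]
Squares: [100, 25, 25, 9, 144, 81]
||x||_2^2 = sum = 384.

384


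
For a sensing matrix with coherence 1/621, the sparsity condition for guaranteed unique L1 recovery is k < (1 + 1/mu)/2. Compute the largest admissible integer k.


1/mu = 621.
1 + 1/mu = 622.
(1 + 1/mu)/2 = 311 is an integer and the inequality is strict, so k_max = 311 - 1 = 310.

310


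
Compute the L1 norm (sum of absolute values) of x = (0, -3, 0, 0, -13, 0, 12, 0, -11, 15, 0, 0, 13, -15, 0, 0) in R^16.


Non-zero entries: [(1, -3), (4, -13), (6, 12), (8, -11), (9, 15), (12, 13), (13, -15)]
Absolute values: [3, 13, 12, 11, 15, 13, 15]
||x||_1 = sum = 82.

82


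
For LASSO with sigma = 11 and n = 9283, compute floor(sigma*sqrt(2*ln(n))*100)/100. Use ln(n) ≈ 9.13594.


ln(9283) ≈ 9.13594.
2*ln(n) ≈ 18.27188.
sqrt(2*ln(n)) ≈ sqrt(18.27188) ≈ 4.274562.
lambda ≈ 11*4.274562 = 47.020182.
floor(lambda*100)/100 = 47.02.

47.02


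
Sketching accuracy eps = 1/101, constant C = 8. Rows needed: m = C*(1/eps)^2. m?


1/eps = 101.
(1/eps)^2 = 10201.
m = 8*10201 = 81608.

81608


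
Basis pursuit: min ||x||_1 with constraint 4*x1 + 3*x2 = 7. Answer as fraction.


Axis intercepts:
  x1 = 7/4, x2 = 0: L1 = 7/4
  x1 = 0, x2 = 7/3: L1 = 7/3
x* = (7/4, 0)
||x*||_1 = 7/4.

7/4


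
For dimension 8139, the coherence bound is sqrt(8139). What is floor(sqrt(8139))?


90^2 = 8100 <= 8139 < 8281 = 91^2, so 90 <= sqrt(8139) < 91.
floor(sqrt(8139)) = 90.

90


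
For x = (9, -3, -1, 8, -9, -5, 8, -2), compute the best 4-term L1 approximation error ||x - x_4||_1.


Sorted |x_i| descending: [9, 9, 8, 8, 5, 3, 2, 1]
Keep top 4: [9, 9, 8, 8]
Tail entries: [5, 3, 2, 1]
L1 error = sum of tail = 11.

11


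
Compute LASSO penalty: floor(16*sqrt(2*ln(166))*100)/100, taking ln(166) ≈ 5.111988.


ln(166) ≈ 5.111988.
2*ln(n) ≈ 10.223976.
sqrt(2*ln(n)) ≈ sqrt(10.223976) ≈ 3.197495.
lambda ≈ 16*3.197495 = 51.15992.
floor(lambda*100)/100 = 51.15.

51.15


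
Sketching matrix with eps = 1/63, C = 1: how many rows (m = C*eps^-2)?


1/eps = 63.
(1/eps)^2 = 3969.
m = 1*3969 = 3969.

3969


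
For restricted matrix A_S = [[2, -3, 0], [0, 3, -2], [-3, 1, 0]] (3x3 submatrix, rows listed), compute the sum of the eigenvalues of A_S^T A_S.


Sum of eigenvalues of A_S^T A_S = trace(A_S^T A_S) = sum of squared column norms of A_S.
A_S^T A_S diagonal: [13, 19, 4].
trace = 13 + 19 + 4 = 36.

36


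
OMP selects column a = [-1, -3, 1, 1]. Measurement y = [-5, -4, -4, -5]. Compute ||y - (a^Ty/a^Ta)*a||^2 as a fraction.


a^T a = 12.
a^T y = 8.
coeff = 8/12 = 2/3.
||r||^2 = 230/3.

230/3


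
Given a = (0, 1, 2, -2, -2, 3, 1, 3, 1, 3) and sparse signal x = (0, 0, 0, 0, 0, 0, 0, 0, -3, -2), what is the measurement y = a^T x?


Non-zero terms: ['1*-3', '3*-2']
Products: [-3, -6]
y = sum = -9.

-9


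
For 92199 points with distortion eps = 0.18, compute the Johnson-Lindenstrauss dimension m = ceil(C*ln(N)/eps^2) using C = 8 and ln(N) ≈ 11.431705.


ln(92199) ≈ 11.431705.
eps^2 = 0.18^2 = 0.0324.
C*ln(N)/eps^2 ≈ 8*11.431705/0.0324 ≈ 2822.6432.
m = ceil(2822.6432) = 2823.

2823


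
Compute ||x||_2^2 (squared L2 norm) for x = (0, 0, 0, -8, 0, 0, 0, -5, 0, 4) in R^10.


Non-zero entries: [(3, -8), (7, -5), (9, 4)]
Squares: [64, 25, 16]
||x||_2^2 = sum = 105.

105


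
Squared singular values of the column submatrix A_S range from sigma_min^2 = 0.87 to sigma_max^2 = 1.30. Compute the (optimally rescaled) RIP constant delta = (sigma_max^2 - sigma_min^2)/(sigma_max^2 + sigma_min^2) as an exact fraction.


lambda_max - lambda_min = 1.30 - 0.87 = 0.43.
lambda_max + lambda_min = 1.30 + 0.87 = 2.17.
delta = 0.43/2.17 = 43/217.

43/217


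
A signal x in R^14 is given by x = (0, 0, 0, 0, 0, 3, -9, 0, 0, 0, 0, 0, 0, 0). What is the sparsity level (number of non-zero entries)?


Non-zero positions: [5, 6].
Sparsity = 2.

2


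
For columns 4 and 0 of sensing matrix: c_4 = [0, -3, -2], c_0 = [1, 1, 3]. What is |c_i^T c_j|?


Inner product: 0*1 + -3*1 + -2*3
Products: [0, -3, -6]
Sum = -9.
|dot| = 9.

9


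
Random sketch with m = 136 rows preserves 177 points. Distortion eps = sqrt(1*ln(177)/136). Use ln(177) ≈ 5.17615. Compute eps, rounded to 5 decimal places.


ln(177) ≈ 5.17615.
1*ln(N)/m ≈ 1*5.17615/136 ≈ 0.03805993.
eps = sqrt(0.03805993) ≈ 0.1950895 ≈ 0.19509.

0.19509


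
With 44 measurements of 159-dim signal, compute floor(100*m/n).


100*m/n = 100*44/159 ≈ 27.673.
floor = 27.

27


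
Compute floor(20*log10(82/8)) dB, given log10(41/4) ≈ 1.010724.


||x||/||e|| = 82/8 = 41/4.
log10(41/4) ≈ 1.010724.
20*log10(||x||/||e||) ≈ 20*1.010724 = 20.21448.
floor(20.21448) = 20.

20


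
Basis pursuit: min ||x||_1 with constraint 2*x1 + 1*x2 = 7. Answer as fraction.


Axis intercepts:
  x1 = 7/2, x2 = 0: L1 = 7/2
  x1 = 0, x2 = 7: L1 = 7
x* = (7/2, 0)
||x*||_1 = 7/2.

7/2


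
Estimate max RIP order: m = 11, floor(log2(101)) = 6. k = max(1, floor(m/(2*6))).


floor(log2(101)) = 6.
2*6 = 12.
m/(2*floor(log2(n))) = 11/12 ≈ 0.9167.
floor = 0.
k = max(1, 0) = 1.

1


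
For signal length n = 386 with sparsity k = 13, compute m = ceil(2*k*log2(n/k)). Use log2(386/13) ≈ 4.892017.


log2(n/k) = log2(386/13) ≈ 4.892017.
2*k*log2(n/k) ≈ 2*13*4.892017 = 127.192442.
m = ceil(127.192442) = 128.

128
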